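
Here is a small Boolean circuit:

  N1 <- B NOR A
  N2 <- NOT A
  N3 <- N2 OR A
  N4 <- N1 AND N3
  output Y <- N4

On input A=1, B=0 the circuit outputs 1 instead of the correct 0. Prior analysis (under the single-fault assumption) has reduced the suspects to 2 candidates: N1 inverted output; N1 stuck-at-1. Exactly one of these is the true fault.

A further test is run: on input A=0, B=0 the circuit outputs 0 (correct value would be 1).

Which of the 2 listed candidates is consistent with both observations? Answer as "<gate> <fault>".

Evaluate each candidate on input A=0, B=0:
  N1 inverted output: N1=0 [inverted output], N2=1, N3=1, N4=0 → 0 — matches
  N1 stuck-at-1: N1=1 [stuck-at-1], N2=1, N3=1, N4=1 → 1 — eliminated
Only N1 inverted output reproduces the observed 0.

N1 inverted output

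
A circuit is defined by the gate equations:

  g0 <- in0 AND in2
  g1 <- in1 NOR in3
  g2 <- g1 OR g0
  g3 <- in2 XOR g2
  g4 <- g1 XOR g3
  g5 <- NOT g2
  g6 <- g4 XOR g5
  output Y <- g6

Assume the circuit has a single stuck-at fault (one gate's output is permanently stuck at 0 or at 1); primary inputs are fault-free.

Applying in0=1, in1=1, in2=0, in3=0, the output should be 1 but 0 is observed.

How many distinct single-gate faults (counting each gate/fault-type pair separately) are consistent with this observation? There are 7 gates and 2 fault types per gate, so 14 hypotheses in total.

5

Fault-free: g0=0, g1=0, g2=0, g3=0, g4=0, g5=1, g6=1 → 1. Observed 0.
  g0 stuck-at-0: output 1 ✗
  g0 stuck-at-1: output 1 ✗
  g1 stuck-at-0: output 1 ✗
  g1 stuck-at-1: output 0 ✓
  g2 stuck-at-0: output 1 ✗
  g2 stuck-at-1: output 1 ✗
  g3 stuck-at-0: output 1 ✗
  g3 stuck-at-1: output 0 ✓
  g4 stuck-at-0: output 1 ✗
  g4 stuck-at-1: output 0 ✓
  g5 stuck-at-0: output 0 ✓
  g5 stuck-at-1: output 1 ✗
  g6 stuck-at-0: output 0 ✓
  g6 stuck-at-1: output 1 ✗
Consistent faults: {g1 stuck-at-1, g3 stuck-at-1, g4 stuck-at-1, g5 stuck-at-0, g6 stuck-at-0} — 5 in all.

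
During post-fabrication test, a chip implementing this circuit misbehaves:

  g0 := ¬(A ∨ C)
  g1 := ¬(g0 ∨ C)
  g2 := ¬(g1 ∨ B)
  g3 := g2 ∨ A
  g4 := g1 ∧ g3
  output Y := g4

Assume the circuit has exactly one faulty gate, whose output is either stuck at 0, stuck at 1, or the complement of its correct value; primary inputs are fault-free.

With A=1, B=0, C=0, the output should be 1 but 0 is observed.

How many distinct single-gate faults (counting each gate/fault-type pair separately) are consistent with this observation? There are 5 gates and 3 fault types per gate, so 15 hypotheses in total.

Fault-free: g0=0, g1=1, g2=0, g3=1, g4=1 → 1. Observed 0.
  g0: stuck-at-1, inverted output ✓; others ✗
  g1: stuck-at-0, inverted output ✓; others ✗
  g2: none of the 3 fault types match ✗
  g3: stuck-at-0, inverted output ✓; others ✗
  g4: stuck-at-0, inverted output ✓; others ✗
Consistent faults: {g0 stuck-at-1, g0 inverted output, g1 stuck-at-0, g1 inverted output, g3 stuck-at-0, g3 inverted output, g4 stuck-at-0, g4 inverted output} — 8 in all.

8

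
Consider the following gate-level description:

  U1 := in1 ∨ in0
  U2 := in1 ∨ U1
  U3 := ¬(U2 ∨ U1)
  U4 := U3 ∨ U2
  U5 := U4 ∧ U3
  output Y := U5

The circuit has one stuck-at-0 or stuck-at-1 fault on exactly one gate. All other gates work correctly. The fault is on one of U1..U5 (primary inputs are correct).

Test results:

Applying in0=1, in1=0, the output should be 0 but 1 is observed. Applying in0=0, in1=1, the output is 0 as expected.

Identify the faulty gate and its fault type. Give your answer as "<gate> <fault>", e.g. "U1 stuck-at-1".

Fault-free values for test 1 (in0=1, in1=0): U1=1, U2=1, U3=0, U4=1, U5=0, giving Y=0. Observed 1.
Test 1: faults giving observed 1 are {U1 stuck-at-0, U3 stuck-at-1, U5 stuck-at-1}.
Test 2 (in0=0, in1=1): fault-free U1=1, U2=1, U3=0, U4=1, U5=0 → 0; observed 0. Eliminates U3 stuck-at-1, U5 stuck-at-1.
Only U1 stuck-at-0 is consistent with every test.

U1 stuck-at-0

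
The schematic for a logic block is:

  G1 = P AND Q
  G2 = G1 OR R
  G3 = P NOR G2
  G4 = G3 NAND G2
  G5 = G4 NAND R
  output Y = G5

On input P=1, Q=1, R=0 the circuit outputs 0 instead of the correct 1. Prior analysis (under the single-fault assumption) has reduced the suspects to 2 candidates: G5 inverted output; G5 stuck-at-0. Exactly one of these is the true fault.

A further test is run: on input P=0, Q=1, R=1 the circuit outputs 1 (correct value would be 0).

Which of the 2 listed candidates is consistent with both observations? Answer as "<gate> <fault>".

Evaluate each candidate on input P=0, Q=1, R=1:
  G5 inverted output: G1=0, G2=1, G3=0, G4=1, G5=1 [inverted output] → 1 — matches
  G5 stuck-at-0: G1=0, G2=1, G3=0, G4=1, G5=0 [stuck-at-0] → 0 — eliminated
Only G5 inverted output reproduces the observed 1.

G5 inverted output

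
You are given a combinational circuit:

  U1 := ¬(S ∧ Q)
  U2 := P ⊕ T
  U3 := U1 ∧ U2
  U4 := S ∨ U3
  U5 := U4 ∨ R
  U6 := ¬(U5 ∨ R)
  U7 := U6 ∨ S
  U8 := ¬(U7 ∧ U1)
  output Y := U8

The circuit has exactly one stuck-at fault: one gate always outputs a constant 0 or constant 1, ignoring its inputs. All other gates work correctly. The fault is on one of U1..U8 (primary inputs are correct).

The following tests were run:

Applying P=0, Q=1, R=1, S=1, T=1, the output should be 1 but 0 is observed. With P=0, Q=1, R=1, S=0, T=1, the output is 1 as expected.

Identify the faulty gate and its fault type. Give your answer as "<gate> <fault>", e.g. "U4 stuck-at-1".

U1 stuck-at-1

Fault-free values for test 1 (P=0, Q=1, R=1, S=1, T=1): U1=0, U2=1, U3=0, U4=1, U5=1, U6=0, U7=1, U8=1, giving Y=1. Observed 0.
Test 1: faults giving observed 0 are {U1 stuck-at-1, U8 stuck-at-0}.
Test 2 (P=0, Q=1, R=1, S=0, T=1): fault-free U1=1, U2=1, U3=1, U4=1, U5=1, U6=0, U7=0, U8=1 → 1; observed 1. Eliminates U8 stuck-at-0.
Only U1 stuck-at-1 is consistent with every test.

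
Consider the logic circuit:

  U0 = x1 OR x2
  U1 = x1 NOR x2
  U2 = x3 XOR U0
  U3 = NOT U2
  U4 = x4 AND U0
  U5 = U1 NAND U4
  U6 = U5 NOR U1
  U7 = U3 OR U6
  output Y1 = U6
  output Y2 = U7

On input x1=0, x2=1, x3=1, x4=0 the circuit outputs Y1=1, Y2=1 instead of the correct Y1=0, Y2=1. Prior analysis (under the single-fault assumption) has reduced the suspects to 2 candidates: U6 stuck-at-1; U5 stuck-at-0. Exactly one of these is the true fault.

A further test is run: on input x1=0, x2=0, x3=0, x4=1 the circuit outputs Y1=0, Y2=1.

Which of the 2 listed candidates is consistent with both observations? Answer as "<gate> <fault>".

Evaluate each candidate on input x1=0, x2=0, x3=0, x4=1:
  U6 stuck-at-1: U0=0, U1=1, U2=0, U3=1, U4=0, U5=1, U6=1 [stuck-at-1], U7=1 → Y1=1, Y2=1 — eliminated
  U5 stuck-at-0: U0=0, U1=1, U2=0, U3=1, U4=0, U5=0 [stuck-at-0], U6=0, U7=1 → Y1=0, Y2=1 — matches
Only U5 stuck-at-0 reproduces the observed Y1=0, Y2=1.

U5 stuck-at-0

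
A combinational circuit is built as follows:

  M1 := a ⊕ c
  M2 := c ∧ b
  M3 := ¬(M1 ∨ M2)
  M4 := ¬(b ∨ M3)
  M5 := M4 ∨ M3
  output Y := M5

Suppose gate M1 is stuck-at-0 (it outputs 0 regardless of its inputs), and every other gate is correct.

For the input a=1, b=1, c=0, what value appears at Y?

1

Propagate with M1 forced: M1=0 [stuck-at-0], M2=0, M3=1, M4=0, M5=1.
So Y = 1. (Without the fault it would be 0.)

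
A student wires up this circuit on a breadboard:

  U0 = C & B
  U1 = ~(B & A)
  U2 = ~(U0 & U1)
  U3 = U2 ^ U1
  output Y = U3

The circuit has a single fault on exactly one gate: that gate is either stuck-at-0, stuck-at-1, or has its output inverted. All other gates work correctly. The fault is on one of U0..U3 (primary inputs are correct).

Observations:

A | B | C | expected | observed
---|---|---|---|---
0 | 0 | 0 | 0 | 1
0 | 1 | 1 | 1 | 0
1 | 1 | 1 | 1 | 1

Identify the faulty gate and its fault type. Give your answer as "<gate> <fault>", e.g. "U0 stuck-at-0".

Fault-free values for test 1 (A=0, B=0, C=0): U0=0, U1=1, U2=1, U3=0, giving Y=0. Observed 1.
Test 1: faults giving observed 1 are {U0 stuck-at-1, U0 inverted output, U1 stuck-at-0, U1 inverted output, U2 stuck-at-0, U2 inverted output, U3 stuck-at-1, U3 inverted output}.
Test 2 (A=0, B=1, C=1): fault-free U0=1, U1=1, U2=0, U3=1 → 1; observed 0. Eliminates U0 stuck-at-1, U1 stuck-at-0, U1 inverted output, U2 stuck-at-0, U3 stuck-at-1.
Test 3 (A=1, B=1, C=1): fault-free U0=1, U1=0, U2=1, U3=1 → 1; observed 1. Eliminates U2 inverted output, U3 inverted output.
Only U0 inverted output is consistent with every test.

U0 inverted output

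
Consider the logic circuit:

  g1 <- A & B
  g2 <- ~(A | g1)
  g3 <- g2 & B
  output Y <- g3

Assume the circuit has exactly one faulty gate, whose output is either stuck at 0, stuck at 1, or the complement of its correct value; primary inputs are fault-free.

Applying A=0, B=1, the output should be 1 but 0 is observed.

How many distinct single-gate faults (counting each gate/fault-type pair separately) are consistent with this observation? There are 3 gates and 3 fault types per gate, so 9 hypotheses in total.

6

Fault-free: g1=0, g2=1, g3=1 → 1. Observed 0.
  g1 stuck-at-0: output 1 ✗
  g1 stuck-at-1: output 0 ✓
  g1 inverted output: output 0 ✓
  g2 stuck-at-0: output 0 ✓
  g2 stuck-at-1: output 1 ✗
  g2 inverted output: output 0 ✓
  g3 stuck-at-0: output 0 ✓
  g3 stuck-at-1: output 1 ✗
  g3 inverted output: output 0 ✓
Consistent faults: {g1 stuck-at-1, g1 inverted output, g2 stuck-at-0, g2 inverted output, g3 stuck-at-0, g3 inverted output} — 6 in all.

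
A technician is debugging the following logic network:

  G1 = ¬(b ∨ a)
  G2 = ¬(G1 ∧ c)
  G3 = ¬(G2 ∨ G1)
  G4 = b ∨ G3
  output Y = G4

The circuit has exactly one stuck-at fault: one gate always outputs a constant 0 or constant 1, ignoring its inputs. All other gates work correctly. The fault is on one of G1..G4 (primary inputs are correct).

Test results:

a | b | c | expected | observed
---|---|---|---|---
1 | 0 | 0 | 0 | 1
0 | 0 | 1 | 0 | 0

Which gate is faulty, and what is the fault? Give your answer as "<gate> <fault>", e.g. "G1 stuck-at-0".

G2 stuck-at-0

Fault-free values for test 1 (a=1, b=0, c=0): G1=0, G2=1, G3=0, G4=0, giving Y=0. Observed 1.
Test 1: faults giving observed 1 are {G2 stuck-at-0, G3 stuck-at-1, G4 stuck-at-1}.
Test 2 (a=0, b=0, c=1): fault-free G1=1, G2=0, G3=0, G4=0 → 0; observed 0. Eliminates G3 stuck-at-1, G4 stuck-at-1.
Only G2 stuck-at-0 is consistent with every test.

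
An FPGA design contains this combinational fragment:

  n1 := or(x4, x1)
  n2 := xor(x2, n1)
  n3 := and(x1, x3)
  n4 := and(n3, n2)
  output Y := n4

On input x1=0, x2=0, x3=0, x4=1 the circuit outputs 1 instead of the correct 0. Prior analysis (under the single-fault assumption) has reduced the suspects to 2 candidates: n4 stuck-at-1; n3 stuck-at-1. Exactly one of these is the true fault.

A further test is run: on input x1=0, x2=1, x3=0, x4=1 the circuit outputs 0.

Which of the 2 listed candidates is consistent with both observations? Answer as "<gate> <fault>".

n3 stuck-at-1

Evaluate each candidate on input x1=0, x2=1, x3=0, x4=1:
  n4 stuck-at-1: n1=1, n2=0, n3=0, n4=1 [stuck-at-1] → 1 — eliminated
  n3 stuck-at-1: n1=1, n2=0, n3=1 [stuck-at-1], n4=0 → 0 — matches
Only n3 stuck-at-1 reproduces the observed 0.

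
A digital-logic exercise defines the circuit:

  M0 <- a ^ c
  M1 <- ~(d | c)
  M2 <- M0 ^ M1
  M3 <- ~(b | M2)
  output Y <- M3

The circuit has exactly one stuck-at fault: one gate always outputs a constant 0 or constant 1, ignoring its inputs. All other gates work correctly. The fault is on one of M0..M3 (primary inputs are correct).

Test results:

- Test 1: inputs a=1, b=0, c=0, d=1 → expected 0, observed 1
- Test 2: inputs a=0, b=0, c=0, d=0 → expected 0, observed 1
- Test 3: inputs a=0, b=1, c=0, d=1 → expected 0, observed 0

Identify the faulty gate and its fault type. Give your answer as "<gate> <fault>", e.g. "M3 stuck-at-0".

M2 stuck-at-0

Fault-free values for test 1 (a=1, b=0, c=0, d=1): M0=1, M1=0, M2=1, M3=0, giving Y=0. Observed 1.
Test 1: faults giving observed 1 are {M0 stuck-at-0, M1 stuck-at-1, M2 stuck-at-0, M3 stuck-at-1}.
Test 2 (a=0, b=0, c=0, d=0): fault-free M0=0, M1=1, M2=1, M3=0 → 0; observed 1. Eliminates M0 stuck-at-0, M1 stuck-at-1.
Test 3 (a=0, b=1, c=0, d=1): fault-free M0=0, M1=0, M2=0, M3=0 → 0; observed 0. Eliminates M3 stuck-at-1.
Only M2 stuck-at-0 is consistent with every test.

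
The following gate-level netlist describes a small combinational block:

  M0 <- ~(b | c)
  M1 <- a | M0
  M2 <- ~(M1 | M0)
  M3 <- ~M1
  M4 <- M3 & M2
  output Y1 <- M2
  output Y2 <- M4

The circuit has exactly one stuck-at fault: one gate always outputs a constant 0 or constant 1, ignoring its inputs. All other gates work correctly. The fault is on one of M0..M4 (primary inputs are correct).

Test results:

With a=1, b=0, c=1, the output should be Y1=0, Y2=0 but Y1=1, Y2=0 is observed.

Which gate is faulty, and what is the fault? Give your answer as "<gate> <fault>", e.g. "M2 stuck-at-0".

M2 stuck-at-1

Fault-free values for test 1 (a=1, b=0, c=1): M0=0, M1=1, M2=0, M3=0, M4=0, giving Y1=0, Y2=0. Observed Y1=1, Y2=0.
Test 1: faults giving observed Y1=1, Y2=0 are {M2 stuck-at-1}.
Only M2 stuck-at-1 is consistent with every test.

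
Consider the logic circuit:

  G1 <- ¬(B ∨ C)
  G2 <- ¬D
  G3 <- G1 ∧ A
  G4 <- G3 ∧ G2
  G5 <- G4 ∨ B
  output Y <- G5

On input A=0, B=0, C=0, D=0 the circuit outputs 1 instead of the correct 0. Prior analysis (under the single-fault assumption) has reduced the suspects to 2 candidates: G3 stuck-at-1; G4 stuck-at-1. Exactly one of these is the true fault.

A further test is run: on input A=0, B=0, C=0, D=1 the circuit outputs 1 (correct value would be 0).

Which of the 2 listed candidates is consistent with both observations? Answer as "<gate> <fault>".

Evaluate each candidate on input A=0, B=0, C=0, D=1:
  G3 stuck-at-1: G1=1, G2=0, G3=1 [stuck-at-1], G4=0, G5=0 → 0 — eliminated
  G4 stuck-at-1: G1=1, G2=0, G3=0, G4=1 [stuck-at-1], G5=1 → 1 — matches
Only G4 stuck-at-1 reproduces the observed 1.

G4 stuck-at-1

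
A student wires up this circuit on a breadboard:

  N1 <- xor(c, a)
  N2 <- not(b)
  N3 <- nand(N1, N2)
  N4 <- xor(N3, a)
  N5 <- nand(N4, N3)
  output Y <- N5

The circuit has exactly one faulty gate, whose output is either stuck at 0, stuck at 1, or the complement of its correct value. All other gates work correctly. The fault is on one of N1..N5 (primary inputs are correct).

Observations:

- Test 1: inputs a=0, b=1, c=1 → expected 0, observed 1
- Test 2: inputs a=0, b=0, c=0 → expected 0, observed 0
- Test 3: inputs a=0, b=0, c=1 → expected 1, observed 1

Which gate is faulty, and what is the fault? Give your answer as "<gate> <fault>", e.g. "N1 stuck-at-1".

N2 stuck-at-1

Fault-free values for test 1 (a=0, b=1, c=1): N1=1, N2=0, N3=1, N4=1, N5=0, giving Y=0. Observed 1.
Test 1: faults giving observed 1 are {N2 stuck-at-1, N2 inverted output, N3 stuck-at-0, N3 inverted output, N4 stuck-at-0, N4 inverted output, N5 stuck-at-1, N5 inverted output}.
Test 2 (a=0, b=0, c=0): fault-free N1=0, N2=1, N3=1, N4=1, N5=0 → 0; observed 0. Eliminates N3 stuck-at-0, N3 inverted output, N4 stuck-at-0, N4 inverted output, N5 stuck-at-1, N5 inverted output.
Test 3 (a=0, b=0, c=1): fault-free N1=1, N2=1, N3=0, N4=0, N5=1 → 1; observed 1. Eliminates N2 inverted output.
Only N2 stuck-at-1 is consistent with every test.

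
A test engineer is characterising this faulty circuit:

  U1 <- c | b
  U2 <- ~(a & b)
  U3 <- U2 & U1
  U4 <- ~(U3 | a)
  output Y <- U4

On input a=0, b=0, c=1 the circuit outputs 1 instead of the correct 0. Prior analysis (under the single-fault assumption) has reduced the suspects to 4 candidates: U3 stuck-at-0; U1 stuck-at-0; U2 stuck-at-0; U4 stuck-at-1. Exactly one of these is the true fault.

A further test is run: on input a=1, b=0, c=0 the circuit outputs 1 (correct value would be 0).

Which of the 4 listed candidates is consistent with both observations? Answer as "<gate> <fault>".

U4 stuck-at-1

Evaluate each candidate on input a=1, b=0, c=0:
  U3 stuck-at-0: U1=0, U2=1, U3=0 [stuck-at-0], U4=0 → 0 — eliminated
  U1 stuck-at-0: U1=0 [stuck-at-0], U2=1, U3=0, U4=0 → 0 — eliminated
  U2 stuck-at-0: U1=0, U2=0 [stuck-at-0], U3=0, U4=0 → 0 — eliminated
  U4 stuck-at-1: U1=0, U2=1, U3=0, U4=1 [stuck-at-1] → 1 — matches
Only U4 stuck-at-1 reproduces the observed 1.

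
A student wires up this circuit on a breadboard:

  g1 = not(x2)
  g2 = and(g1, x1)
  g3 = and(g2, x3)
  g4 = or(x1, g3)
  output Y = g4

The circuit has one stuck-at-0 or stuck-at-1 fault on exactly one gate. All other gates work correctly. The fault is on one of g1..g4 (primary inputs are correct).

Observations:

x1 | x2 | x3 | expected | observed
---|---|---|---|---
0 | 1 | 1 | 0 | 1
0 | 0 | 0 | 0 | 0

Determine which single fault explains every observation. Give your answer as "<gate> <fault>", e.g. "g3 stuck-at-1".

g2 stuck-at-1

Fault-free values for test 1 (x1=0, x2=1, x3=1): g1=0, g2=0, g3=0, g4=0, giving Y=0. Observed 1.
Test 1: faults giving observed 1 are {g2 stuck-at-1, g3 stuck-at-1, g4 stuck-at-1}.
Test 2 (x1=0, x2=0, x3=0): fault-free g1=1, g2=0, g3=0, g4=0 → 0; observed 0. Eliminates g3 stuck-at-1, g4 stuck-at-1.
Only g2 stuck-at-1 is consistent with every test.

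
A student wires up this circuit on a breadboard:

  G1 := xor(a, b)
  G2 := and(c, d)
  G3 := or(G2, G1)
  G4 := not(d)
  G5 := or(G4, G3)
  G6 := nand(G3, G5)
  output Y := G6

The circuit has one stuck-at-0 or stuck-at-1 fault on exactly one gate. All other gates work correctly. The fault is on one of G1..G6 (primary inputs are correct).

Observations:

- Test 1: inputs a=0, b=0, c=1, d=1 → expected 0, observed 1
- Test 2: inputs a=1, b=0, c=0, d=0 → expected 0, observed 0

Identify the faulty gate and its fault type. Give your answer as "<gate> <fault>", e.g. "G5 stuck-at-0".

G2 stuck-at-0

Fault-free values for test 1 (a=0, b=0, c=1, d=1): G1=0, G2=1, G3=1, G4=0, G5=1, G6=0, giving Y=0. Observed 1.
Test 1: faults giving observed 1 are {G2 stuck-at-0, G3 stuck-at-0, G5 stuck-at-0, G6 stuck-at-1}.
Test 2 (a=1, b=0, c=0, d=0): fault-free G1=1, G2=0, G3=1, G4=1, G5=1, G6=0 → 0; observed 0. Eliminates G3 stuck-at-0, G5 stuck-at-0, G6 stuck-at-1.
Only G2 stuck-at-0 is consistent with every test.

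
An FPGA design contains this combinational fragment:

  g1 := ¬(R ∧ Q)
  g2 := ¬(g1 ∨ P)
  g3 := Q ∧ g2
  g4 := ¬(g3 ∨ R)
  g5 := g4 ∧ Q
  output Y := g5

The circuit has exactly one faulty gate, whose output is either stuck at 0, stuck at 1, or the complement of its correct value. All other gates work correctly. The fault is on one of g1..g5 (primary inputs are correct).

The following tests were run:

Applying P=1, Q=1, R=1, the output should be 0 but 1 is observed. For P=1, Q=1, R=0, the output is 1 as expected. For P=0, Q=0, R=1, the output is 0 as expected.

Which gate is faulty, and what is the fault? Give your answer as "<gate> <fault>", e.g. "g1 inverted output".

Fault-free values for test 1 (P=1, Q=1, R=1): g1=0, g2=0, g3=0, g4=0, g5=0, giving Y=0. Observed 1.
Test 1: faults giving observed 1 are {g4 stuck-at-1, g4 inverted output, g5 stuck-at-1, g5 inverted output}.
Test 2 (P=1, Q=1, R=0): fault-free g1=1, g2=0, g3=0, g4=1, g5=1 → 1; observed 1. Eliminates g4 inverted output, g5 inverted output.
Test 3 (P=0, Q=0, R=1): fault-free g1=1, g2=0, g3=0, g4=0, g5=0 → 0; observed 0. Eliminates g5 stuck-at-1.
Only g4 stuck-at-1 is consistent with every test.

g4 stuck-at-1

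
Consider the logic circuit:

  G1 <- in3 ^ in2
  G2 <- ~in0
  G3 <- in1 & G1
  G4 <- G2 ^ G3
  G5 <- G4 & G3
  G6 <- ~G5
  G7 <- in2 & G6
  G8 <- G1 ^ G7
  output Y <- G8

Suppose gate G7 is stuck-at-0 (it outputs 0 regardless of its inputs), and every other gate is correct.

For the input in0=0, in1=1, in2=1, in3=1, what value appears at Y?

Propagate with G7 forced: G1=0, G2=1, G3=0, G4=1, G5=0, G6=1, G7=0 [stuck-at-0], G8=0.
So Y = 0. (Without the fault it would be 1.)

0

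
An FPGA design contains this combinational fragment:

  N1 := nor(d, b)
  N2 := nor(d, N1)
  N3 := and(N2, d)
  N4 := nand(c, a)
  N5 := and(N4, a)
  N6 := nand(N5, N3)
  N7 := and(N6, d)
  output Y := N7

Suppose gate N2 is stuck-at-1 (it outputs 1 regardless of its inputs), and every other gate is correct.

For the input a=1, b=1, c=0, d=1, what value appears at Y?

Propagate with N2 forced: N1=0, N2=1 [stuck-at-1], N3=1, N4=1, N5=1, N6=0, N7=0.
So Y = 0. (Without the fault it would be 1.)

0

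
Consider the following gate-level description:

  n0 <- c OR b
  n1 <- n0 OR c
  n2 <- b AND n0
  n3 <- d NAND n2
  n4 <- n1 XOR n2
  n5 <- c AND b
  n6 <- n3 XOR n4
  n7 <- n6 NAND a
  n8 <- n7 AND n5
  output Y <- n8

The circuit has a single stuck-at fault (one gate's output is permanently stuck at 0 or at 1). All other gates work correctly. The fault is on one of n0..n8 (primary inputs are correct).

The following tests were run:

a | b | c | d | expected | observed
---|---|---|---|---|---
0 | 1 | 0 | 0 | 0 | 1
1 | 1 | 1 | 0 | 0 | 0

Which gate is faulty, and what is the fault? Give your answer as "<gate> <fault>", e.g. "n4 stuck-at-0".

Fault-free values for test 1 (a=0, b=1, c=0, d=0): n0=1, n1=1, n2=1, n3=1, n4=0, n5=0, n6=1, n7=1, n8=0, giving Y=0. Observed 1.
Test 1: faults giving observed 1 are {n5 stuck-at-1, n8 stuck-at-1}.
Test 2 (a=1, b=1, c=1, d=0): fault-free n0=1, n1=1, n2=1, n3=1, n4=0, n5=1, n6=1, n7=0, n8=0 → 0; observed 0. Eliminates n8 stuck-at-1.
Only n5 stuck-at-1 is consistent with every test.

n5 stuck-at-1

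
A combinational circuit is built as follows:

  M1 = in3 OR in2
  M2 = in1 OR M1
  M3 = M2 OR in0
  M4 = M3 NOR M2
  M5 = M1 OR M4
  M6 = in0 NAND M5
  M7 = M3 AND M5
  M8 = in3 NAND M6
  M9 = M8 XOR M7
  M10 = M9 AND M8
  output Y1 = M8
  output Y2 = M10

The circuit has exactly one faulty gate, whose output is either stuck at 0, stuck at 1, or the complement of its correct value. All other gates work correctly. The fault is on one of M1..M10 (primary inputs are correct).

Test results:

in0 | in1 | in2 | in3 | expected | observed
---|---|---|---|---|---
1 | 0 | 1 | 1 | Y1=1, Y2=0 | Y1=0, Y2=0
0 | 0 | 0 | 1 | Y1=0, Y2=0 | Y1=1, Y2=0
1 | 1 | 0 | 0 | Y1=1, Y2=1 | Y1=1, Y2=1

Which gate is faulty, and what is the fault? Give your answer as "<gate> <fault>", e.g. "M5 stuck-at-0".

Fault-free values for test 1 (in0=1, in1=0, in2=1, in3=1): M1=1, M2=1, M3=1, M4=0, M5=1, M6=0, M7=1, M8=1, M9=0, M10=0, giving Y1=1, Y2=0. Observed Y1=0, Y2=0.
Test 1: faults giving observed Y1=0, Y2=0 are {M1 stuck-at-0, M1 inverted output, M5 stuck-at-0, M5 inverted output, M6 stuck-at-1, M6 inverted output, M8 stuck-at-0, M8 inverted output}.
Test 2 (in0=0, in1=0, in2=0, in3=1): fault-free M1=1, M2=1, M3=1, M4=0, M5=1, M6=1, M7=1, M8=0, M9=1, M10=0 → Y1=0, Y2=0; observed Y1=1, Y2=0. Eliminates M1 stuck-at-0, M1 inverted output, M5 stuck-at-0, M5 inverted output, M6 stuck-at-1, M8 stuck-at-0.
Test 3 (in0=1, in1=1, in2=0, in3=0): fault-free M1=0, M2=1, M3=1, M4=0, M5=0, M6=1, M7=0, M8=1, M9=1, M10=1 → Y1=1, Y2=1; observed Y1=1, Y2=1. Eliminates M8 inverted output.
Only M6 inverted output is consistent with every test.

M6 inverted output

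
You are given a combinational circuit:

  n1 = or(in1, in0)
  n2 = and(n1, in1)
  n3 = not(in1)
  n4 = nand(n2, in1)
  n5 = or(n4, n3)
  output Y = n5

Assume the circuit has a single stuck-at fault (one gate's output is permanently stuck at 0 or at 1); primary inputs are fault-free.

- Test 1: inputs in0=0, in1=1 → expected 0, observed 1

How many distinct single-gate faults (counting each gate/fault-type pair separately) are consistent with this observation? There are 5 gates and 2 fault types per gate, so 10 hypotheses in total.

Fault-free: n1=1, n2=1, n3=0, n4=0, n5=0 → 0. Observed 1.
  n1 stuck-at-0: output 1 ✓
  n1 stuck-at-1: output 0 ✗
  n2 stuck-at-0: output 1 ✓
  n2 stuck-at-1: output 0 ✗
  n3 stuck-at-0: output 0 ✗
  n3 stuck-at-1: output 1 ✓
  n4 stuck-at-0: output 0 ✗
  n4 stuck-at-1: output 1 ✓
  n5 stuck-at-0: output 0 ✗
  n5 stuck-at-1: output 1 ✓
Consistent faults: {n1 stuck-at-0, n2 stuck-at-0, n3 stuck-at-1, n4 stuck-at-1, n5 stuck-at-1} — 5 in all.

5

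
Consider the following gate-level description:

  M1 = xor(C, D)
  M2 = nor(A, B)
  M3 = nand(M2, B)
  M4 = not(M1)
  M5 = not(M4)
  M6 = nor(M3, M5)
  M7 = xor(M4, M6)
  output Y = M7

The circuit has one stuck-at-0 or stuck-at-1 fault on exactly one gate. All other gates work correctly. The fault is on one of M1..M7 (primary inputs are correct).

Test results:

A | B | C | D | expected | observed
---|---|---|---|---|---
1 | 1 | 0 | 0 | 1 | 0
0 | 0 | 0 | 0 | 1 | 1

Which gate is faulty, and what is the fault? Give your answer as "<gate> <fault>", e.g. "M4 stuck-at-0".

M2 stuck-at-1

Fault-free values for test 1 (A=1, B=1, C=0, D=0): M1=0, M2=0, M3=1, M4=1, M5=0, M6=0, M7=1, giving Y=1. Observed 0.
Test 1: faults giving observed 0 are {M1 stuck-at-1, M2 stuck-at-1, M3 stuck-at-0, M4 stuck-at-0, M6 stuck-at-1, M7 stuck-at-0}.
Test 2 (A=0, B=0, C=0, D=0): fault-free M1=0, M2=1, M3=1, M4=1, M5=0, M6=0, M7=1 → 1; observed 1. Eliminates M1 stuck-at-1, M3 stuck-at-0, M4 stuck-at-0, M6 stuck-at-1, M7 stuck-at-0.
Only M2 stuck-at-1 is consistent with every test.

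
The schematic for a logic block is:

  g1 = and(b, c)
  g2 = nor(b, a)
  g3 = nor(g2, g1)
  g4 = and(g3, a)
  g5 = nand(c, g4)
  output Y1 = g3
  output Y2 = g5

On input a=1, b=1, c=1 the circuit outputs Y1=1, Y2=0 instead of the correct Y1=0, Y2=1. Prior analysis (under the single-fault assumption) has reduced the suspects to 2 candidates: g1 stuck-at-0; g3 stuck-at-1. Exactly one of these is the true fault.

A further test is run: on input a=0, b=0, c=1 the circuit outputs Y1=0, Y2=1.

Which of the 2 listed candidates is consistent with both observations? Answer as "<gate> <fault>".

Evaluate each candidate on input a=0, b=0, c=1:
  g1 stuck-at-0: g1=0 [stuck-at-0], g2=1, g3=0, g4=0, g5=1 → Y1=0, Y2=1 — matches
  g3 stuck-at-1: g1=0, g2=1, g3=1 [stuck-at-1], g4=0, g5=1 → Y1=1, Y2=1 — eliminated
Only g1 stuck-at-0 reproduces the observed Y1=0, Y2=1.

g1 stuck-at-0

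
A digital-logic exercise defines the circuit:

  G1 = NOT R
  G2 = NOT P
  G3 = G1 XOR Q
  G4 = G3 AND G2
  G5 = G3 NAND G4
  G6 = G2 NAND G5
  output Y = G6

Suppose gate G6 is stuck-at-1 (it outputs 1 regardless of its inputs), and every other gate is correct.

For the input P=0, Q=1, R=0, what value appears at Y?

1

Propagate with G6 forced: G1=1, G2=1, G3=0, G4=0, G5=1, G6=1 [stuck-at-1].
So Y = 1. (Without the fault it would be 0.)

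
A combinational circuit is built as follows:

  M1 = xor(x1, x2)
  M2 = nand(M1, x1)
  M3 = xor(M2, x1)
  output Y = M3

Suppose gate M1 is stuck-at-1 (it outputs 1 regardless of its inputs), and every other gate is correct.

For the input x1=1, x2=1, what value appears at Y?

Propagate with M1 forced: M1=1 [stuck-at-1], M2=0, M3=1.
So Y = 1. (Without the fault it would be 0.)

1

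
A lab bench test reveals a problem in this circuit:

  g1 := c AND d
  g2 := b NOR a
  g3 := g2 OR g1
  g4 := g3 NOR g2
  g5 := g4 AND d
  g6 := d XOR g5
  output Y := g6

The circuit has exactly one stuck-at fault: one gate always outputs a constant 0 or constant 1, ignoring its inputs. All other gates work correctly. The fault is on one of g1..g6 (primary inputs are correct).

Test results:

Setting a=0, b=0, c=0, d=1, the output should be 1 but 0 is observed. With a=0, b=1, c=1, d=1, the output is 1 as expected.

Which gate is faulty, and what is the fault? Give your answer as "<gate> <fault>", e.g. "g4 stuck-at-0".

Fault-free values for test 1 (a=0, b=0, c=0, d=1): g1=0, g2=1, g3=1, g4=0, g5=0, g6=1, giving Y=1. Observed 0.
Test 1: faults giving observed 0 are {g2 stuck-at-0, g4 stuck-at-1, g5 stuck-at-1, g6 stuck-at-0}.
Test 2 (a=0, b=1, c=1, d=1): fault-free g1=1, g2=0, g3=1, g4=0, g5=0, g6=1 → 1; observed 1. Eliminates g4 stuck-at-1, g5 stuck-at-1, g6 stuck-at-0.
Only g2 stuck-at-0 is consistent with every test.

g2 stuck-at-0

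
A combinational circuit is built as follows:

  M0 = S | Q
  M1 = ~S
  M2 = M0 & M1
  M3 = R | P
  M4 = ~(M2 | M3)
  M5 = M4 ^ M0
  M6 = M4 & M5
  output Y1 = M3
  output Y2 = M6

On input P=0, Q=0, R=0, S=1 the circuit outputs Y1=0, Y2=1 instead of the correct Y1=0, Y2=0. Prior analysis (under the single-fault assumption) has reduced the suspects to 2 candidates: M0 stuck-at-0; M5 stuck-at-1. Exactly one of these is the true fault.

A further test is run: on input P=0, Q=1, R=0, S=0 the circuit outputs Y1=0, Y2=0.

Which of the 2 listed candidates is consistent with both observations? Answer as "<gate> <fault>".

Evaluate each candidate on input P=0, Q=1, R=0, S=0:
  M0 stuck-at-0: M0=0 [stuck-at-0], M1=1, M2=0, M3=0, M4=1, M5=1, M6=1 → Y1=0, Y2=1 — eliminated
  M5 stuck-at-1: M0=1, M1=1, M2=1, M3=0, M4=0, M5=1 [stuck-at-1], M6=0 → Y1=0, Y2=0 — matches
Only M5 stuck-at-1 reproduces the observed Y1=0, Y2=0.

M5 stuck-at-1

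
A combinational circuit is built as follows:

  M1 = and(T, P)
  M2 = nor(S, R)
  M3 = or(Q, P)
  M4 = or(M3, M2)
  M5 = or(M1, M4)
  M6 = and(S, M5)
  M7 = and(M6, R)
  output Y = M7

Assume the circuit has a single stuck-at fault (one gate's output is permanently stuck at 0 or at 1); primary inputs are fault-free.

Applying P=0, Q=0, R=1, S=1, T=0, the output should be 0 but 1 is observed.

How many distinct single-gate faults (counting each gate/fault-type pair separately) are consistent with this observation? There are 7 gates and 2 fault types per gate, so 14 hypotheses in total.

Fault-free: M1=0, M2=0, M3=0, M4=0, M5=0, M6=0, M7=0 → 0. Observed 1.
  M1 stuck-at-0: output 0 ✗
  M1 stuck-at-1: output 1 ✓
  M2 stuck-at-0: output 0 ✗
  M2 stuck-at-1: output 1 ✓
  M3 stuck-at-0: output 0 ✗
  M3 stuck-at-1: output 1 ✓
  M4 stuck-at-0: output 0 ✗
  M4 stuck-at-1: output 1 ✓
  M5 stuck-at-0: output 0 ✗
  M5 stuck-at-1: output 1 ✓
  M6 stuck-at-0: output 0 ✗
  M6 stuck-at-1: output 1 ✓
  M7 stuck-at-0: output 0 ✗
  M7 stuck-at-1: output 1 ✓
Consistent faults: {M1 stuck-at-1, M2 stuck-at-1, M3 stuck-at-1, M4 stuck-at-1, M5 stuck-at-1, M6 stuck-at-1, M7 stuck-at-1} — 7 in all.

7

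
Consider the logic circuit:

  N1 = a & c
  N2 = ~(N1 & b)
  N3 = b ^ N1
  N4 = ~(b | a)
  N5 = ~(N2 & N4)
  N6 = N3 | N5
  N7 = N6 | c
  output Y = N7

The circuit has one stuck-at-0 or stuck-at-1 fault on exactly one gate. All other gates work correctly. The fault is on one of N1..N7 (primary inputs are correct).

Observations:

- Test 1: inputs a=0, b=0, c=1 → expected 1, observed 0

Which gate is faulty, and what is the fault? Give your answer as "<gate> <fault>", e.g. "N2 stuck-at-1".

Fault-free values for test 1 (a=0, b=0, c=1): N1=0, N2=1, N3=0, N4=1, N5=0, N6=0, N7=1, giving Y=1. Observed 0.
Test 1: faults giving observed 0 are {N7 stuck-at-0}.
Only N7 stuck-at-0 is consistent with every test.

N7 stuck-at-0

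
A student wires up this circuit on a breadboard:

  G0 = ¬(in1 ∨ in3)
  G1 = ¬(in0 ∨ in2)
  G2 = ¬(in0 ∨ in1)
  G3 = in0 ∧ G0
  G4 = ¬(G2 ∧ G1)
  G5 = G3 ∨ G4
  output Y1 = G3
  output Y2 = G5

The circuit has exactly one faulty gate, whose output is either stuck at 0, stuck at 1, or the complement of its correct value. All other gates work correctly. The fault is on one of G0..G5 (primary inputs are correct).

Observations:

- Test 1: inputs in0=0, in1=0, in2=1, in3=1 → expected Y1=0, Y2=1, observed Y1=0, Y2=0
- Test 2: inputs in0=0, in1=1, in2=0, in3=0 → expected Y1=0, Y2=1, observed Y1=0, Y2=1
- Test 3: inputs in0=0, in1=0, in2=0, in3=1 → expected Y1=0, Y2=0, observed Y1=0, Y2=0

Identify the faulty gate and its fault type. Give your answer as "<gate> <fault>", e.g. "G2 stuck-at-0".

G1 stuck-at-1

Fault-free values for test 1 (in0=0, in1=0, in2=1, in3=1): G0=0, G1=0, G2=1, G3=0, G4=1, G5=1, giving Y1=0, Y2=1. Observed Y1=0, Y2=0.
Test 1: faults giving observed Y1=0, Y2=0 are {G1 stuck-at-1, G1 inverted output, G4 stuck-at-0, G4 inverted output, G5 stuck-at-0, G5 inverted output}.
Test 2 (in0=0, in1=1, in2=0, in3=0): fault-free G0=0, G1=1, G2=0, G3=0, G4=1, G5=1 → Y1=0, Y2=1; observed Y1=0, Y2=1. Eliminates G4 stuck-at-0, G4 inverted output, G5 stuck-at-0, G5 inverted output.
Test 3 (in0=0, in1=0, in2=0, in3=1): fault-free G0=0, G1=1, G2=1, G3=0, G4=0, G5=0 → Y1=0, Y2=0; observed Y1=0, Y2=0. Eliminates G1 inverted output.
Only G1 stuck-at-1 is consistent with every test.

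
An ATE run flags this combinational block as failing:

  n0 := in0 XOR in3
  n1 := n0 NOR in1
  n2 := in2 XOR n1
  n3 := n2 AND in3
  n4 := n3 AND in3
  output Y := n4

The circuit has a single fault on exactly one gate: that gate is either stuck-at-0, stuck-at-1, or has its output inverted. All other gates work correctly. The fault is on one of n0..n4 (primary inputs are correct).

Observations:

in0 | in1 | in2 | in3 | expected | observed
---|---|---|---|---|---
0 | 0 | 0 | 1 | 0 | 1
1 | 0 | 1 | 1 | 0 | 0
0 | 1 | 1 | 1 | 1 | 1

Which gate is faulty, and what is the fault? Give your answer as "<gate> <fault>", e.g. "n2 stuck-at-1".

Fault-free values for test 1 (in0=0, in1=0, in2=0, in3=1): n0=1, n1=0, n2=0, n3=0, n4=0, giving Y=0. Observed 1.
Test 1: faults giving observed 1 are {n0 stuck-at-0, n0 inverted output, n1 stuck-at-1, n1 inverted output, n2 stuck-at-1, n2 inverted output, n3 stuck-at-1, n3 inverted output, n4 stuck-at-1, n4 inverted output}.
Test 2 (in0=1, in1=0, in2=1, in3=1): fault-free n0=0, n1=1, n2=0, n3=0, n4=0 → 0; observed 0. Eliminates n0 inverted output, n1 inverted output, n2 stuck-at-1, n2 inverted output, n3 stuck-at-1, n3 inverted output, n4 stuck-at-1, n4 inverted output.
Test 3 (in0=0, in1=1, in2=1, in3=1): fault-free n0=1, n1=0, n2=1, n3=1, n4=1 → 1; observed 1. Eliminates n1 stuck-at-1.
Only n0 stuck-at-0 is consistent with every test.

n0 stuck-at-0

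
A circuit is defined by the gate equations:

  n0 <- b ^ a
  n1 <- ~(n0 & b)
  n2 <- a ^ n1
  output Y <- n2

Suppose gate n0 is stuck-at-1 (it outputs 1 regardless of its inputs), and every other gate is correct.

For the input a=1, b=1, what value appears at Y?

1

Propagate with n0 forced: n0=1 [stuck-at-1], n1=0, n2=1.
So Y = 1. (Without the fault it would be 0.)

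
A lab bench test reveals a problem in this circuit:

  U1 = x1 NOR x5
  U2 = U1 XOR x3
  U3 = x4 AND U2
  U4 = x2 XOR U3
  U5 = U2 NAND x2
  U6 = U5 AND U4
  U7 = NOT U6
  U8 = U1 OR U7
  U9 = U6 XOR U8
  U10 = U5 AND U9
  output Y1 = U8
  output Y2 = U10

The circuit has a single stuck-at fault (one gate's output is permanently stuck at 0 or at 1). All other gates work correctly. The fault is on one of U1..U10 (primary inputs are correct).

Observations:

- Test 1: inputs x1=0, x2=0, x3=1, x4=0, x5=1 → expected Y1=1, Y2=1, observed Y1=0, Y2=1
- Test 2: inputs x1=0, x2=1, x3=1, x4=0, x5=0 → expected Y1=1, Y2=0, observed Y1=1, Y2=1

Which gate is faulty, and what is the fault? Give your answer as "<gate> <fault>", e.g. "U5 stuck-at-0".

Fault-free values for test 1 (x1=0, x2=0, x3=1, x4=0, x5=1): U1=0, U2=1, U3=0, U4=0, U5=1, U6=0, U7=1, U8=1, U9=1, U10=1, giving Y1=1, Y2=1. Observed Y1=0, Y2=1.
Test 1: faults giving observed Y1=0, Y2=1 are {U3 stuck-at-1, U4 stuck-at-1, U6 stuck-at-1}.
Test 2 (x1=0, x2=1, x3=1, x4=0, x5=0): fault-free U1=1, U2=0, U3=0, U4=1, U5=1, U6=1, U7=0, U8=1, U9=0, U10=0 → Y1=1, Y2=0; observed Y1=1, Y2=1. Eliminates U4 stuck-at-1, U6 stuck-at-1.
Only U3 stuck-at-1 is consistent with every test.

U3 stuck-at-1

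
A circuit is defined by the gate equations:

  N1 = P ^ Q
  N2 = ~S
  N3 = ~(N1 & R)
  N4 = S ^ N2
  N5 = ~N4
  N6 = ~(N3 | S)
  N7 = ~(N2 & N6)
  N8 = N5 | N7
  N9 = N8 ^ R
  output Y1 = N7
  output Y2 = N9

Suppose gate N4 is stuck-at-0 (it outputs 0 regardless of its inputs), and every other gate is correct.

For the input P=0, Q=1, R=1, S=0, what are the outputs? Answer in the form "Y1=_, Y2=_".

Y1=0, Y2=0

Propagate with N4 forced: N1=1, N2=1, N3=0, N4=0 [stuck-at-0], N5=1, N6=1, N7=0, N8=1, N9=0.
So the outputs are Y1=0, Y2=0. (Without the fault they would be Y1=0, Y2=1.)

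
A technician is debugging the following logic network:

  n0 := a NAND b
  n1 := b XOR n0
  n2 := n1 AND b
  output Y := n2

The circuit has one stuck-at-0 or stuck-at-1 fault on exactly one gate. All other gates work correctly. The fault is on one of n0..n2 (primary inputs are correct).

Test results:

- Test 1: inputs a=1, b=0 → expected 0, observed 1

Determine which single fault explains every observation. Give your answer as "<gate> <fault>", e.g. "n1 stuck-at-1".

n2 stuck-at-1

Fault-free values for test 1 (a=1, b=0): n0=1, n1=1, n2=0, giving Y=0. Observed 1.
Test 1: faults giving observed 1 are {n2 stuck-at-1}.
Only n2 stuck-at-1 is consistent with every test.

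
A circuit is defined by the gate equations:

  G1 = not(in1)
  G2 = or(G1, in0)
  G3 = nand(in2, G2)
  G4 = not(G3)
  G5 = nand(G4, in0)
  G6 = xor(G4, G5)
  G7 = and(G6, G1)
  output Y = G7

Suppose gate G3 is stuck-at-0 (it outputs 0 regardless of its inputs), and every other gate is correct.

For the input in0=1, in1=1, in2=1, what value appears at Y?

0

Propagate with G3 forced: G1=0, G2=1, G3=0 [stuck-at-0], G4=1, G5=0, G6=1, G7=0.
So Y = 0. (Same as the fault-free value — the fault is masked on this input.)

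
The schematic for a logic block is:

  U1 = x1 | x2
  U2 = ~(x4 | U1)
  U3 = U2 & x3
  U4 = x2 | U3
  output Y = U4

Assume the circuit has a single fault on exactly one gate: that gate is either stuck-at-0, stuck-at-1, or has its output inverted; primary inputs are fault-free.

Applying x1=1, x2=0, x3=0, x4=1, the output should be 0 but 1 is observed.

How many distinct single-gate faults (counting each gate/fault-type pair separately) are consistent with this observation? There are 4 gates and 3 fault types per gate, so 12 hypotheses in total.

4

Fault-free: U1=1, U2=0, U3=0, U4=0 → 0. Observed 1.
  U1 stuck-at-0: output 0 ✗
  U1 stuck-at-1: output 0 ✗
  U1 inverted output: output 0 ✗
  U2 stuck-at-0: output 0 ✗
  U2 stuck-at-1: output 0 ✗
  U2 inverted output: output 0 ✗
  U3 stuck-at-0: output 0 ✗
  U3 stuck-at-1: output 1 ✓
  U3 inverted output: output 1 ✓
  U4 stuck-at-0: output 0 ✗
  U4 stuck-at-1: output 1 ✓
  U4 inverted output: output 1 ✓
Consistent faults: {U3 stuck-at-1, U3 inverted output, U4 stuck-at-1, U4 inverted output} — 4 in all.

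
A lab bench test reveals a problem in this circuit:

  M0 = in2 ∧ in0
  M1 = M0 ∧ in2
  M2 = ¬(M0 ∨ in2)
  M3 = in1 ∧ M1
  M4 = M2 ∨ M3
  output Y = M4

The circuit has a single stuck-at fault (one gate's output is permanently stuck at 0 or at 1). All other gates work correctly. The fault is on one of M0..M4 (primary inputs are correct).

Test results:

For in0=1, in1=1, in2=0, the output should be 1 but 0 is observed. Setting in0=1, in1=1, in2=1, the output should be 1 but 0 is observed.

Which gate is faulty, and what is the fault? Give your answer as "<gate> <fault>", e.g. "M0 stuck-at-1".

M4 stuck-at-0

Fault-free values for test 1 (in0=1, in1=1, in2=0): M0=0, M1=0, M2=1, M3=0, M4=1, giving Y=1. Observed 0.
Test 1: faults giving observed 0 are {M0 stuck-at-1, M2 stuck-at-0, M4 stuck-at-0}.
Test 2 (in0=1, in1=1, in2=1): fault-free M0=1, M1=1, M2=0, M3=1, M4=1 → 1; observed 0. Eliminates M0 stuck-at-1, M2 stuck-at-0.
Only M4 stuck-at-0 is consistent with every test.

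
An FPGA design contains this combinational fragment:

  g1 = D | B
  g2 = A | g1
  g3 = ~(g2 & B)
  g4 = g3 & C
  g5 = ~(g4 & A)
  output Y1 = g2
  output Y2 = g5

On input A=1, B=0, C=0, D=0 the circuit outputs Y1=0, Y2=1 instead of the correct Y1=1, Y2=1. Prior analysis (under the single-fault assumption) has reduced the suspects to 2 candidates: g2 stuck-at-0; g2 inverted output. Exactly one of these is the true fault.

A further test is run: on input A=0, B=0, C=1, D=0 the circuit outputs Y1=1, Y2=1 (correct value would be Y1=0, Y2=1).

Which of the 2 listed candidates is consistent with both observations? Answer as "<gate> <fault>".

g2 inverted output

Evaluate each candidate on input A=0, B=0, C=1, D=0:
  g2 stuck-at-0: g1=0, g2=0 [stuck-at-0], g3=1, g4=1, g5=1 → Y1=0, Y2=1 — eliminated
  g2 inverted output: g1=0, g2=1 [inverted output], g3=1, g4=1, g5=1 → Y1=1, Y2=1 — matches
Only g2 inverted output reproduces the observed Y1=1, Y2=1.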